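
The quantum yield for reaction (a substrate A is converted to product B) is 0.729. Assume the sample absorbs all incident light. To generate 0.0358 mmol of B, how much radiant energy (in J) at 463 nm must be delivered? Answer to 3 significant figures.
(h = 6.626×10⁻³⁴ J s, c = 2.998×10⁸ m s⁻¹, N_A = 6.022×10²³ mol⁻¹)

Product: 0.0358 mmol = 3.58×10⁻⁵ mol.
Photons that must be absorbed: 3.58×10⁻⁵ / 0.729 = 4.911×10⁻⁵ mol.
Photon energy: hc/λ = 4.290×10⁻¹⁹ J; per mole, 2.583×10⁵ J mol⁻¹.
Energy required: 4.911×10⁻⁵ × 2.583×10⁵ = 12.7 J.

12.7 J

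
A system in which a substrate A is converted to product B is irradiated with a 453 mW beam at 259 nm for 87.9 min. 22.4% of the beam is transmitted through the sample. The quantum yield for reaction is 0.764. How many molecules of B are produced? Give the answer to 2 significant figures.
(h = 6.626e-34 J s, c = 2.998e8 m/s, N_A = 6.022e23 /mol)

Photon energy at 259 nm: hc/λ = (6.626e-34)(2.998e8)/(259e-9) = 7.670e-19 J.
Energy delivered: (453 mW)(5274 s) = 2389 J.
Photons incident: 2389 / 7.670e-19 = 3.115e21, i.e. 3.115e21/6.022e23 = 0.005173 mol.
Fraction absorbed: 1 − 22.4/100 = 0.7760.
Photons absorbed: 0.7760 × 0.005173 = 0.004014 mol.
Product: Φ × n_abs = 0.764 × 0.004014 = 0.003067 mol.
As a count: 0.003067 × 6.022e23 = 1.8e21.

1.8e21 molecules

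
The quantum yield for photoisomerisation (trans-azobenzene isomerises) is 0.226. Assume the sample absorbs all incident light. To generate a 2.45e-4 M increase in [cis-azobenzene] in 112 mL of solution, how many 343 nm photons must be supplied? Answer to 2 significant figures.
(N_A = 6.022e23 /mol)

7.3e19 photons

Product: (2.45e-4 M)(0.112 L) = 2.744e-5 mol.
Photons that must be absorbed: 2.744e-5 / 0.226 = 1.214e-4 mol.
Photon count: 1.214e-4 × 6.022e23 = 7.3e19.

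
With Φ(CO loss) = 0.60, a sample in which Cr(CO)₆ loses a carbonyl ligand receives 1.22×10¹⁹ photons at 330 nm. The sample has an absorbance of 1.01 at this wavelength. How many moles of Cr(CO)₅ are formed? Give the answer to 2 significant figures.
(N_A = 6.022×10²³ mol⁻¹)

1.1×10⁻⁵ mol

Moles of photons: 1.22×10¹⁹ / 6.022×10²³ = 2.026×10⁻⁵ mol.
Fraction absorbed: 1 − 10^(−1.01) = 0.9023.
Photons absorbed: 0.9023 × 2.026×10⁻⁵ = 1.828×10⁻⁵ mol.
Product: Φ × n_abs = 0.60 × 1.828×10⁻⁵ = 1.097×10⁻⁵ mol.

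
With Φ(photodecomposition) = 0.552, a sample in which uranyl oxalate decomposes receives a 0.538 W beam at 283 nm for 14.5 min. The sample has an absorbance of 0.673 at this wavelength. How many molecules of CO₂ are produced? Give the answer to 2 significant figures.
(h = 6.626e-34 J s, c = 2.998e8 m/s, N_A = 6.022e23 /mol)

Photon energy at 283 nm: hc/λ = (6.626e-34)(2.998e8)/(283e-9) = 7.019e-19 J.
Energy delivered: (0.538 W)(870 s) = 468.1 J.
Photons incident: 468.1 / 7.019e-19 = 6.669e20, i.e. 6.669e20/6.022e23 = 0.001107 mol.
Fraction absorbed: 1 − 10^(−0.673) = 0.7877.
Photons absorbed: 0.7877 × 0.001107 = 8.720e-4 mol.
Product: Φ × n_abs = 0.552 × 8.720e-4 = 4.813e-4 mol.
As a count: 4.813e-4 × 6.022e23 = 2.9e20.

2.9e20 molecules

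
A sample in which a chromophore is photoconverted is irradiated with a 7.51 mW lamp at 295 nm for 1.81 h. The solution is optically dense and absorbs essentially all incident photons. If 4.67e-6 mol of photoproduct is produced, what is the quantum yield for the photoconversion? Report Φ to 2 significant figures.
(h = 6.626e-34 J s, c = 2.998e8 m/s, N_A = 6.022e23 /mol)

Photon energy at 295 nm: hc/λ = (6.626e-34)(2.998e8)/(295e-9) = 6.734e-19 J.
Energy delivered: (7.51 mW)(6516 s) = 48.94 J.
Photons incident: 48.94 / 6.734e-19 = 7.268e19, i.e. 7.268e19/6.022e23 = 1.207e-4 mol.
Φ = 4.67e-6 mol / 1.207e-4 mol photons = 0.039.

Φ = 0.039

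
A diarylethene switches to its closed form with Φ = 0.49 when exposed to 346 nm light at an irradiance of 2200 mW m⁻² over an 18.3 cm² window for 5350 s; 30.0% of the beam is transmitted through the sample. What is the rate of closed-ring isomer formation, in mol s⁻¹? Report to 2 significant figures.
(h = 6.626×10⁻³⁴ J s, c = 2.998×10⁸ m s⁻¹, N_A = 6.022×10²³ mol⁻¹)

Photon energy at 346 nm: hc/λ = (6.626×10⁻³⁴)(2.998×10⁸)/(346×10⁻⁹) = 5.741×10⁻¹⁹ J.
Energy delivered: (2200 mW m⁻²)(18.3×10⁻⁴ m²)(5350 s) = 21.54 J.
Photons incident: 21.54 / 5.741×10⁻¹⁹ = 3.752×10¹⁹, i.e. 3.752×10¹⁹/6.022×10²³ = 6.230×10⁻⁵ mol.
Fraction absorbed: 1 − 30.0/100 = 0.7000.
Photons absorbed: 0.7000 × 6.230×10⁻⁵ = 4.361×10⁻⁵ mol.
Product formed: 0.49 × 4.361×10⁻⁵ = 2.137×10⁻⁵ mol.
Rate: 2.137×10⁻⁵ / 5350 s = 4.0×10⁻⁹ mol s⁻¹.

4.0×10⁻⁹ mol s⁻¹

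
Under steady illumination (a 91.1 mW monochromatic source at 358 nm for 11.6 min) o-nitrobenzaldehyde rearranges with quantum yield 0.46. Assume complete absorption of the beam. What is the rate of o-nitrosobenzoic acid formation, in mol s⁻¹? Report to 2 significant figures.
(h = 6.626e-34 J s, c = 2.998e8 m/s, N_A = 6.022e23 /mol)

1.3e-7 mol s⁻¹

Photon energy at 358 nm: hc/λ = (6.626e-34)(2.998e8)/(358e-9) = 5.549e-19 J.
Energy delivered: (91.1 mW)(696 s) = 63.41 J.
Photons incident: 63.41 / 5.549e-19 = 1.143e20, i.e. 1.143e20/6.022e23 = 1.898e-4 mol.
Product formed: 0.46 × 1.898e-4 = 8.731e-5 mol.
Rate: 8.731e-5 / 696 s = 1.3e-7 mol s⁻¹.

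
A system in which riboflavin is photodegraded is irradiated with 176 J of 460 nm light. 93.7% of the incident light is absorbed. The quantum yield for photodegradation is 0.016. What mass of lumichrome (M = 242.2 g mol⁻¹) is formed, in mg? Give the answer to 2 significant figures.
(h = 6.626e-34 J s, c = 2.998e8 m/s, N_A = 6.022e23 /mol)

Photon energy at 460 nm: hc/λ = (6.626e-34)(2.998e8)/(460e-9) = 4.318e-19 J.
Photons incident: 176 / 4.318e-19 = 4.076e20, i.e. 4.076e20/6.022e23 = 6.769e-4 mol.
Photons absorbed: 0.937 × 6.769e-4 = 6.343e-4 mol.
Product: Φ × n_abs = 0.016 × 6.343e-4 = 1.015e-5 mol.
Mass: 1.015e-5 × 242.2 = 0.002458 g = 2.5 mg.

2.5 mg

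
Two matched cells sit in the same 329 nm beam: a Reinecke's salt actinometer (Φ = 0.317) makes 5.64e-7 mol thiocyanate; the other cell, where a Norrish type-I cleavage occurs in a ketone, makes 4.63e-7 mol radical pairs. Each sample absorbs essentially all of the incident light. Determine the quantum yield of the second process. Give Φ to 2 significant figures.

Φ = 0.26

Photons absorbed by the actinometer: 5.64e-7 / 0.317 = 1.779e-6 mol.
Φ(unknown) = 4.63e-7 / 1.779e-6 = 0.26.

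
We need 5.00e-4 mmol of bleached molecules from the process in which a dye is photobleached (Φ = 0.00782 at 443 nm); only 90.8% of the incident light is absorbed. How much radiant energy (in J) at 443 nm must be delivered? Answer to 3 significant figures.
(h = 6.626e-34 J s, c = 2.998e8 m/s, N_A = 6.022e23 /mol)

Product: 5.00e-4 mmol = 5.00e-7 mol.
Photons that must be absorbed: 5.00e-7 / 0.00782 = 6.394e-5 mol.
Incident photons needed: 6.394e-5 / 0.908 = 7.042e-5 mol.
Photon energy: hc/λ = 4.484e-19 J; per mole, 2.700e5 J mol⁻¹.
Energy required: 7.042e-5 × 2.700e5 = 19.0 J.

19.0 J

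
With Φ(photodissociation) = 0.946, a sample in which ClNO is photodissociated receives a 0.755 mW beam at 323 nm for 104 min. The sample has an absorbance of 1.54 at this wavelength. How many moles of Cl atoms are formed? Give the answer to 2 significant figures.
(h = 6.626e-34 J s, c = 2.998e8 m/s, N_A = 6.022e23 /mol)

1.2e-5 mol

Photon energy at 323 nm: hc/λ = (6.626e-34)(2.998e8)/(323e-9) = 6.150e-19 J.
Energy delivered: (0.755 mW)(6240 s) = 4.711 J.
Photons incident: 4.711 / 6.150e-19 = 7.660e18, i.e. 7.660e18/6.022e23 = 1.272e-5 mol.
Fraction absorbed: 1 − 10^(−1.54) = 0.9712.
Photons absorbed: 0.9712 × 1.272e-5 = 1.235e-5 mol.
Product: Φ × n_abs = 0.946 × 1.235e-5 = 1.168e-5 mol.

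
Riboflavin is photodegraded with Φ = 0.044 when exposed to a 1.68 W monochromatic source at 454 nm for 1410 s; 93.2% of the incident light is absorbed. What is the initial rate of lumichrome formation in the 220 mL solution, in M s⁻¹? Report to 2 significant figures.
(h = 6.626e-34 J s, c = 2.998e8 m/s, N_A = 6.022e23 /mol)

1.2e-6 M s⁻¹

Photon energy at 454 nm: hc/λ = (6.626e-34)(2.998e8)/(454e-9) = 4.375e-19 J.
Energy delivered: (1.68 W)(1410 s) = 2369 J.
Photons incident: 2369 / 4.375e-19 = 5.415e21, i.e. 5.415e21/6.022e23 = 0.008992 mol.
Photons absorbed: 0.932 × 0.008992 = 0.008381 mol.
Product formed: 0.044 × 0.008381 = 3.688e-4 mol.
Rate: 3.688e-4 mol / (1410 s × 0.22 L) = 1.2e-6 M s⁻¹.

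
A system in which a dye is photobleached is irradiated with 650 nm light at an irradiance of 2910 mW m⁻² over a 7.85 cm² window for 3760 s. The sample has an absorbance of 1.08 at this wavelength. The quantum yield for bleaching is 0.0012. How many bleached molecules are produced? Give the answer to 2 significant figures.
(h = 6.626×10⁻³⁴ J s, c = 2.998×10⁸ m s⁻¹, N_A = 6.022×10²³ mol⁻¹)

Photon energy at 650 nm: hc/λ = (6.626×10⁻³⁴)(2.998×10⁸)/(650×10⁻⁹) = 3.056×10⁻¹⁹ J.
Energy delivered: (2910 mW m⁻²)(7.85×10⁻⁴ m²)(3760 s) = 8.589 J.
Photons incident: 8.589 / 3.056×10⁻¹⁹ = 2.811×10¹⁹, i.e. 2.811×10¹⁹/6.022×10²³ = 4.668×10⁻⁵ mol.
Fraction absorbed: 1 − 10^(−1.08) = 0.9168.
Photons absorbed: 0.9168 × 4.668×10⁻⁵ = 4.280×10⁻⁵ mol.
Product: Φ × n_abs = 0.0012 × 4.280×10⁻⁵ = 5.136×10⁻⁸ mol.
As a count: 5.136×10⁻⁸ × 6.022×10²³ = 3.1×10¹⁶.

3.1×10¹⁶ bleached molecules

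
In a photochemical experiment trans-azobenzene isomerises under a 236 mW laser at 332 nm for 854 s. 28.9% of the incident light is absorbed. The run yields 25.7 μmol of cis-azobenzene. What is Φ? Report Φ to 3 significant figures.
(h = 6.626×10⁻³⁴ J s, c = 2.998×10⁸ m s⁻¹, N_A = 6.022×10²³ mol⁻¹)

Product: 25.7 μmol = 2.57×10⁻⁵ mol.
Photon energy at 332 nm: hc/λ = (6.626×10⁻³⁴)(2.998×10⁸)/(332×10⁻⁹) = 5.983×10⁻¹⁹ J.
Energy delivered: (236 mW)(854 s) = 201.5 J.
Photons incident: 201.5 / 5.983×10⁻¹⁹ = 3.368×10²⁰, i.e. 3.368×10²⁰/6.022×10²³ = 5.593×10⁻⁴ mol.
Photons absorbed: 0.289 × 5.593×10⁻⁴ = 1.616×10⁻⁴ mol.
Φ = 2.57×10⁻⁵ mol / 1.616×10⁻⁴ mol photons = 0.159.

Φ = 0.159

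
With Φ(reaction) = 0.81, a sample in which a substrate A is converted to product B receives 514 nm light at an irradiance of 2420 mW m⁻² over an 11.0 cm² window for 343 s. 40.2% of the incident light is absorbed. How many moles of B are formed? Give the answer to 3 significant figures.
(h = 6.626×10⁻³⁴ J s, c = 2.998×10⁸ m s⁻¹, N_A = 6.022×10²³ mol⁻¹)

Photon energy at 514 nm: hc/λ = (6.626×10⁻³⁴)(2.998×10⁸)/(514×10⁻⁹) = 3.865×10⁻¹⁹ J.
Energy delivered: (2420 mW m⁻²)(11.0×10⁻⁴ m²)(343 s) = 0.9131 J.
Photons incident: 0.9131 / 3.865×10⁻¹⁹ = 2.362×10¹⁸, i.e. 2.362×10¹⁸/6.022×10²³ = 3.922×10⁻⁶ mol.
Photons absorbed: 0.402 × 3.922×10⁻⁶ = 1.577×10⁻⁶ mol.
Product: Φ × n_abs = 0.81 × 1.577×10⁻⁶ = 1.277×10⁻⁶ mol.

1.28×10⁻⁶ mol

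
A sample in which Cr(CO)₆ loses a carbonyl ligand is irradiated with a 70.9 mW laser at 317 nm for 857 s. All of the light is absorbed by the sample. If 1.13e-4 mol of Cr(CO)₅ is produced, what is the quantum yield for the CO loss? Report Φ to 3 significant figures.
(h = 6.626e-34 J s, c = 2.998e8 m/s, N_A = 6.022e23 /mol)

Photon energy at 317 nm: hc/λ = (6.626e-34)(2.998e8)/(317e-9) = 6.266e-19 J.
Energy delivered: (70.9 mW)(857 s) = 60.76 J.
Photons incident: 60.76 / 6.266e-19 = 9.697e19, i.e. 9.697e19/6.022e23 = 1.610e-4 mol.
Φ = 1.13e-4 mol / 1.610e-4 mol photons = 0.702.

Φ = 0.702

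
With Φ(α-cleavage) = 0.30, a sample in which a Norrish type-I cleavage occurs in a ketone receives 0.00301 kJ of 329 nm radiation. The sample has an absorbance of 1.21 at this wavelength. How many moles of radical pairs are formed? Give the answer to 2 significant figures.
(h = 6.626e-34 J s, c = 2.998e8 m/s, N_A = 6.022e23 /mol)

Photon energy at 329 nm: hc/λ = (6.626e-34)(2.998e8)/(329e-9) = 6.038e-19 J.
Incident energy: 0.00301 kJ = 3.01 J.
Photons incident: 3.01 / 6.038e-19 = 4.985e18, i.e. 4.985e18/6.022e23 = 8.278e-6 mol.
Fraction absorbed: 1 − 10^(−1.21) = 0.9383.
Photons absorbed: 0.9383 × 8.278e-6 = 7.767e-6 mol.
Product: Φ × n_abs = 0.30 × 7.767e-6 = 2.330e-6 mol.

2.3e-6 mol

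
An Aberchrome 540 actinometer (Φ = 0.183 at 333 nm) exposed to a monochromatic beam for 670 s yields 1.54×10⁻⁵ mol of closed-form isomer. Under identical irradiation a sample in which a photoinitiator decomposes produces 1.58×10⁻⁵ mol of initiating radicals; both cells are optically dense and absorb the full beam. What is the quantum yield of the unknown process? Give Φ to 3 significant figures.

Φ = 0.188

Photons absorbed by the actinometer: 1.54×10⁻⁵ / 0.183 = 8.415×10⁻⁵ mol.
Φ(unknown) = 1.58×10⁻⁵ / 8.415×10⁻⁵ = 0.188.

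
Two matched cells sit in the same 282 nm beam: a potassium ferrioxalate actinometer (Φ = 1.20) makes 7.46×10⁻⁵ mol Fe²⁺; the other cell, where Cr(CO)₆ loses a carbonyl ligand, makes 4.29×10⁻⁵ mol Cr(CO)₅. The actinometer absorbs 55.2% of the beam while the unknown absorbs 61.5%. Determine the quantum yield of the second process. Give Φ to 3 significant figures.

Photons absorbed by the actinometer: 7.46×10⁻⁵ / 1.20 = 6.217×10⁻⁵ mol.
Incident flux: 6.217×10⁻⁵ / 0.552 = 1.126×10⁻⁴ einstein.
Absorbed by unknown: 0.615 × 1.126×10⁻⁴ = 6.925×10⁻⁵ mol.
Φ(unknown) = 4.29×10⁻⁵ / 6.925×10⁻⁵ = 0.619.

Φ = 0.619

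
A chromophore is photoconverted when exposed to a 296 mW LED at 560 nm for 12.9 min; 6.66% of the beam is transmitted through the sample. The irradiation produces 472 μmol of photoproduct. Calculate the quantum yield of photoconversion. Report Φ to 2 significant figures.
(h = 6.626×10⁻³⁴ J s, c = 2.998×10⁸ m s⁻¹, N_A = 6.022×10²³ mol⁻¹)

Product: 472 μmol = 4.72×10⁻⁴ mol.
Photon energy at 560 nm: hc/λ = (6.626×10⁻³⁴)(2.998×10⁸)/(560×10⁻⁹) = 3.547×10⁻¹⁹ J.
Energy delivered: (296 mW)(774 s) = 229.1 J.
Photons incident: 229.1 / 3.547×10⁻¹⁹ = 6.459×10²⁰, i.e. 6.459×10²⁰/6.022×10²³ = 0.001073 mol.
Fraction absorbed: 1 − 6.66/100 = 0.9334.
Photons absorbed: 0.9334 × 0.001073 = 0.001002 mol.
Φ = 4.72×10⁻⁴ mol / 0.001002 mol photons = 0.47.

Φ = 0.47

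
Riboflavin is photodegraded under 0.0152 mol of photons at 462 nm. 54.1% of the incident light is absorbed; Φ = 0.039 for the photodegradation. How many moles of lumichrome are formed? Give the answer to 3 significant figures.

Photons absorbed: 0.541 × 0.0152 = 0.008223 mol.
Product: Φ × n_abs = 0.039 × 0.008223 = 3.207×10⁻⁴ mol.

3.21×10⁻⁴ mol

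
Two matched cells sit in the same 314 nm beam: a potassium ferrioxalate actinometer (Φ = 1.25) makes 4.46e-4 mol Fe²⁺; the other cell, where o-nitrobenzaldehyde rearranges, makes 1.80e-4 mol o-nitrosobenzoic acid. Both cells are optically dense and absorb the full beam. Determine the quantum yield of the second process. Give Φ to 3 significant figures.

Photons absorbed by the actinometer: 4.46e-4 / 1.25 = 3.568e-4 mol.
Φ(unknown) = 1.80e-4 / 3.568e-4 = 0.504.

Φ = 0.504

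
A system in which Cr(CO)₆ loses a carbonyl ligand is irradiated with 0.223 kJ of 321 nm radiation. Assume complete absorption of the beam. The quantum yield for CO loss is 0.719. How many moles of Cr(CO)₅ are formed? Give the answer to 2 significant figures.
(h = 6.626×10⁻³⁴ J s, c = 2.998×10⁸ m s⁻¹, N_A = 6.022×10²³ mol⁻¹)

4.3×10⁻⁴ mol

Photon energy at 321 nm: hc/λ = (6.626×10⁻³⁴)(2.998×10⁸)/(321×10⁻⁹) = 6.188×10⁻¹⁹ J.
Incident energy: 0.223 kJ = 223 J.
Photons incident: 223 / 6.188×10⁻¹⁹ = 3.604×10²⁰, i.e. 3.604×10²⁰/6.022×10²³ = 5.985×10⁻⁴ mol.
Product: Φ × n_abs = 0.719 × 5.985×10⁻⁴ = 4.303×10⁻⁴ mol.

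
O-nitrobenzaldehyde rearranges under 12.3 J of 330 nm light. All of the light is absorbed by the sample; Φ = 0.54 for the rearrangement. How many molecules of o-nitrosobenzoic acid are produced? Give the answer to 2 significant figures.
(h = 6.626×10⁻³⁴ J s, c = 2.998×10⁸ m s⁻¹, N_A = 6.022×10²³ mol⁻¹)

Photon energy at 330 nm: hc/λ = (6.626×10⁻³⁴)(2.998×10⁸)/(330×10⁻⁹) = 6.020×10⁻¹⁹ J.
Photons incident: 12.3 / 6.020×10⁻¹⁹ = 2.043×10¹⁹, i.e. 2.043×10¹⁹/6.022×10²³ = 3.393×10⁻⁵ mol.
Product: Φ × n_abs = 0.54 × 3.393×10⁻⁵ = 1.832×10⁻⁵ mol.
As a count: 1.832×10⁻⁵ × 6.022×10²³ = 1.1×10¹⁹.

1.1×10¹⁹ molecules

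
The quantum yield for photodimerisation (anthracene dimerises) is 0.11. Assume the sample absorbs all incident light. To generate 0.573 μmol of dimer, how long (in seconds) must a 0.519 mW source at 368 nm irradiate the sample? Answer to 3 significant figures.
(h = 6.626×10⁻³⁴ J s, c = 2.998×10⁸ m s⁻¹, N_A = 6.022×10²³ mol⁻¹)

Product: 0.573 μmol = 5.73×10⁻⁷ mol.
Photons that must be absorbed: 5.73×10⁻⁷ / 0.11 = 5.209×10⁻⁶ mol.
Photon energy: hc/λ = 5.398×10⁻¹⁹ J; per mole, 3.251×10⁵ J mol⁻¹.
Energy required: 5.209×10⁻⁶ × 3.251×10⁵ = 1.693 J.
Time: 1.693 J / 0.000519 W = 3260 s.

t ≈ 3260 s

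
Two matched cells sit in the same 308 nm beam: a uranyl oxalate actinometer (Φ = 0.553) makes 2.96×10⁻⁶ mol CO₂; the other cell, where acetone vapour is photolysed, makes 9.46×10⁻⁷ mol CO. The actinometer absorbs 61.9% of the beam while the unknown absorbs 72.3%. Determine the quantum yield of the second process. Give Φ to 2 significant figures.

Φ = 0.15

Photons absorbed by the actinometer: 2.96×10⁻⁶ / 0.553 = 5.353×10⁻⁶ mol.
Incident flux: 5.353×10⁻⁶ / 0.619 = 8.648×10⁻⁶ einstein.
Absorbed by unknown: 0.723 × 8.648×10⁻⁶ = 6.253×10⁻⁶ mol.
Φ(unknown) = 9.46×10⁻⁷ / 6.253×10⁻⁶ = 0.15.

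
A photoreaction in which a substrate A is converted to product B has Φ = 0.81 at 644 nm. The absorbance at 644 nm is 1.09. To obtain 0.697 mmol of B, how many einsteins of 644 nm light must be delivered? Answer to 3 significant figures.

9.37×10⁻⁴ einstein

Product: 0.697 mmol = 6.97×10⁻⁴ mol.
Photons that must be absorbed: 6.97×10⁻⁴ / 0.81 = 8.605×10⁻⁴ mol.
Fraction absorbed: 1 − 10^(−1.09) = 0.9187.
Incident photons needed: 8.605×10⁻⁴ / 0.9187 = 9.366×10⁻⁴ mol.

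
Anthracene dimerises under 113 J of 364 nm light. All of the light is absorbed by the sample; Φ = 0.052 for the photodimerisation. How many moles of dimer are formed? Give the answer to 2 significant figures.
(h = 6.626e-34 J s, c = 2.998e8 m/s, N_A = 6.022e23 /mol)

1.8e-5 mol

Photon energy at 364 nm: hc/λ = (6.626e-34)(2.998e8)/(364e-9) = 5.457e-19 J.
Photons incident: 113 / 5.457e-19 = 2.071e20, i.e. 2.071e20/6.022e23 = 3.439e-4 mol.
Product: Φ × n_abs = 0.052 × 3.439e-4 = 1.788e-5 mol.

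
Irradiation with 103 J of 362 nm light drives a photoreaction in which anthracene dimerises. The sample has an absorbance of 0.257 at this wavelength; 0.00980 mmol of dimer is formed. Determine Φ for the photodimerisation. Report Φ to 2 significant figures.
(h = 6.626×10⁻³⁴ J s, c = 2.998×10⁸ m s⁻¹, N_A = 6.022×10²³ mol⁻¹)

Φ = 0.070

Product: 0.00980 mmol = 9.80×10⁻⁶ mol.
Photon energy at 362 nm: hc/λ = (6.626×10⁻³⁴)(2.998×10⁸)/(362×10⁻⁹) = 5.487×10⁻¹⁹ J.
Photons incident: 103 / 5.487×10⁻¹⁹ = 1.877×10²⁰, i.e. 1.877×10²⁰/6.022×10²³ = 3.117×10⁻⁴ mol.
Fraction absorbed: 1 − 10^(−0.257) = 0.4466.
Photons absorbed: 0.4466 × 3.117×10⁻⁴ = 1.392×10⁻⁴ mol.
Φ = 9.80×10⁻⁶ mol / 1.392×10⁻⁴ mol photons = 0.070.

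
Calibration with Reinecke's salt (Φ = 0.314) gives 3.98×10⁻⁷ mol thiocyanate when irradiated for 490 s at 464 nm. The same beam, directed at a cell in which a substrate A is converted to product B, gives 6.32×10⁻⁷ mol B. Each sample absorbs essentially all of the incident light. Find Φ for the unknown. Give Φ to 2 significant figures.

Φ = 0.50

Photons absorbed by the actinometer: 3.98×10⁻⁷ / 0.314 = 1.268×10⁻⁶ mol.
Φ(unknown) = 6.32×10⁻⁷ / 1.268×10⁻⁶ = 0.50.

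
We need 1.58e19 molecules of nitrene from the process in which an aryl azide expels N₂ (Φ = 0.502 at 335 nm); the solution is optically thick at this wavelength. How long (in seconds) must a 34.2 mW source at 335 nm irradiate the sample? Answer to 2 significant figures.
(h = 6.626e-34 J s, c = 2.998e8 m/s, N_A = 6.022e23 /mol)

t ≈ 550 s

Product: 1.58e19 / 6.022e23 = 2.624e-5 mol.
Photons that must be absorbed: 2.624e-5 / 0.502 = 5.227e-5 mol.
Photon energy: hc/λ = 5.930e-19 J; per mole, 3.571e5 J mol⁻¹.
Energy required: 5.227e-5 × 3.571e5 = 18.67 J.
Time: 18.67 J / 0.0342 W = 550 s.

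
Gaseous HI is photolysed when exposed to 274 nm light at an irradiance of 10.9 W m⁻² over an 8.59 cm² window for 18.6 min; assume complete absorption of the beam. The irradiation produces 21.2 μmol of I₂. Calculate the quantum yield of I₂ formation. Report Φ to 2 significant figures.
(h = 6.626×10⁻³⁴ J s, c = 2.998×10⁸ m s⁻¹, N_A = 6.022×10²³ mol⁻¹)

Product: 21.2 μmol = 2.12×10⁻⁵ mol.
Photon energy at 274 nm: hc/λ = (6.626×10⁻³⁴)(2.998×10⁸)/(274×10⁻⁹) = 7.250×10⁻¹⁹ J.
Energy delivered: (10.9 W m⁻²)(8.59×10⁻⁴ m²)(1116 s) = 10.45 J.
Photons incident: 10.45 / 7.250×10⁻¹⁹ = 1.441×10¹⁹, i.e. 1.441×10¹⁹/6.022×10²³ = 2.393×10⁻⁵ mol.
Φ = 2.12×10⁻⁵ mol / 2.393×10⁻⁵ mol photons = 0.89.

Φ = 0.89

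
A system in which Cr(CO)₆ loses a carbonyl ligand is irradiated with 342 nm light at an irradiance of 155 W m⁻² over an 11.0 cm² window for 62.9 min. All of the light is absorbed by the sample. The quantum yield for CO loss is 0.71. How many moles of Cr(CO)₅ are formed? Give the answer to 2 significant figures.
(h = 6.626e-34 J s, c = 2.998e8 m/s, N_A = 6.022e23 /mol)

Photon energy at 342 nm: hc/λ = (6.626e-34)(2.998e8)/(342e-9) = 5.808e-19 J.
Energy delivered: (155 W m⁻²)(11.0e-4 m²)(3774 s) = 643.5 J.
Photons incident: 643.5 / 5.808e-19 = 1.108e21, i.e. 1.108e21/6.022e23 = 0.001840 mol.
Product: Φ × n_abs = 0.71 × 0.001840 = 0.001306 mol.

0.0013 mol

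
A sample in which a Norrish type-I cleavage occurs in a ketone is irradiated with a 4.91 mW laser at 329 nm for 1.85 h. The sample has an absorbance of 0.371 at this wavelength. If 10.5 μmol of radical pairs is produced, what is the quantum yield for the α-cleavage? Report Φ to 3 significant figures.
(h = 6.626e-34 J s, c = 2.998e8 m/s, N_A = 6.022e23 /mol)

Product: 10.5 μmol = 1.05e-5 mol.
Photon energy at 329 nm: hc/λ = (6.626e-34)(2.998e8)/(329e-9) = 6.038e-19 J.
Energy delivered: (4.91 mW)(6660 s) = 32.70 J.
Photons incident: 32.70 / 6.038e-19 = 5.416e19, i.e. 5.416e19/6.022e23 = 8.994e-5 mol.
Fraction absorbed: 1 − 10^(−0.371) = 0.5744.
Photons absorbed: 0.5744 × 8.994e-5 = 5.166e-5 mol.
Φ = 1.05e-5 mol / 5.166e-5 mol photons = 0.203.

Φ = 0.203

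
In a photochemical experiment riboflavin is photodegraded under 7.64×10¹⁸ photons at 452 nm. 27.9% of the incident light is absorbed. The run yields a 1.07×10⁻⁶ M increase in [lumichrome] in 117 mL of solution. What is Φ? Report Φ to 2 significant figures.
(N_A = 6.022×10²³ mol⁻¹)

Φ = 0.035

Product: (1.07×10⁻⁶ M)(0.117 L) = 1.252×10⁻⁷ mol.
Moles of photons: 7.64×10¹⁸ / 6.022×10²³ = 1.269×10⁻⁵ mol.
Photons absorbed: 0.279 × 1.269×10⁻⁵ = 3.541×10⁻⁶ mol.
Φ = 1.252×10⁻⁷ mol / 3.541×10⁻⁶ mol photons = 0.035.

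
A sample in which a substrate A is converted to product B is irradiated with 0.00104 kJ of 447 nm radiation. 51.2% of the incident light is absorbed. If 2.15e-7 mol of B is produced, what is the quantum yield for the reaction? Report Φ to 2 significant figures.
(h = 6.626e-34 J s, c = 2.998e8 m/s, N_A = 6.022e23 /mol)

Photon energy at 447 nm: hc/λ = (6.626e-34)(2.998e8)/(447e-9) = 4.444e-19 J.
Incident energy: 0.00104 kJ = 1.04 J.
Photons incident: 1.04 / 4.444e-19 = 2.340e18, i.e. 2.340e18/6.022e23 = 3.886e-6 mol.
Photons absorbed: 0.512 × 3.886e-6 = 1.990e-6 mol.
Φ = 2.15e-7 mol / 1.990e-6 mol photons = 0.11.

Φ = 0.11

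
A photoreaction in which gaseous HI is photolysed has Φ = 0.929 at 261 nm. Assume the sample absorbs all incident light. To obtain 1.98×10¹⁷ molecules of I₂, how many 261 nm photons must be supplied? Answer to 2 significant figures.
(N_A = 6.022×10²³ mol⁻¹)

2.1×10¹⁷ photons

Product: 1.98×10¹⁷ / 6.022×10²³ = 3.288×10⁻⁷ mol.
Photons that must be absorbed: 3.288×10⁻⁷ / 0.929 = 3.539×10⁻⁷ mol.
Photon count: 3.539×10⁻⁷ × 6.022×10²³ = 2.1×10¹⁷.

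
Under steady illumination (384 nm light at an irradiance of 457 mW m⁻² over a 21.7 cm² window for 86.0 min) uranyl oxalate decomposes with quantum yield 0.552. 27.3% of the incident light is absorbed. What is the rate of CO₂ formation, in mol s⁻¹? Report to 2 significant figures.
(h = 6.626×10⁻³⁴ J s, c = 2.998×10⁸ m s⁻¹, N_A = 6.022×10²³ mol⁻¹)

4.8×10⁻¹⁰ mol s⁻¹

Photon energy at 384 nm: hc/λ = (6.626×10⁻³⁴)(2.998×10⁸)/(384×10⁻⁹) = 5.173×10⁻¹⁹ J.
Energy delivered: (457 mW m⁻²)(21.7×10⁻⁴ m²)(5160 s) = 5.117 J.
Photons incident: 5.117 / 5.173×10⁻¹⁹ = 9.892×10¹⁸, i.e. 9.892×10¹⁸/6.022×10²³ = 1.643×10⁻⁵ mol.
Photons absorbed: 0.273 × 1.643×10⁻⁵ = 4.485×10⁻⁶ mol.
Product formed: 0.552 × 4.485×10⁻⁶ = 2.476×10⁻⁶ mol.
Rate: 2.476×10⁻⁶ / 5160 s = 4.8×10⁻¹⁰ mol s⁻¹.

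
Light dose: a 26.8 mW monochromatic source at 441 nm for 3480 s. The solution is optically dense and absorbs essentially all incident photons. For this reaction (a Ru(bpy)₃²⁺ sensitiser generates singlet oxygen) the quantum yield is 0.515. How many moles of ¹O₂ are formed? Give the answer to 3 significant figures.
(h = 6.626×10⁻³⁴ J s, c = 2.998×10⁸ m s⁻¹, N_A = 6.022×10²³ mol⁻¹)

Photon energy at 441 nm: hc/λ = (6.626×10⁻³⁴)(2.998×10⁸)/(441×10⁻⁹) = 4.504×10⁻¹⁹ J.
Energy delivered: (26.8 mW)(3480 s) = 93.26 J.
Photons incident: 93.26 / 4.504×10⁻¹⁹ = 2.071×10²⁰, i.e. 2.071×10²⁰/6.022×10²³ = 3.439×10⁻⁴ mol.
Product: Φ × n_abs = 0.515 × 3.439×10⁻⁴ = 1.771×10⁻⁴ mol.

1.77×10⁻⁴ mol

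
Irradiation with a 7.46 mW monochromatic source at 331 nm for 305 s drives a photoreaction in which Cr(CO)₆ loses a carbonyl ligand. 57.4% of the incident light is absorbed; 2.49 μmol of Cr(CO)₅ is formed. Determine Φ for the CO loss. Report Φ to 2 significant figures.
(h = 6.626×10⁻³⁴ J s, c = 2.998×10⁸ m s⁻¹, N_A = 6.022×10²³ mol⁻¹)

Product: 2.49 μmol = 2.49×10⁻⁶ mol.
Photon energy at 331 nm: hc/λ = (6.626×10⁻³⁴)(2.998×10⁸)/(331×10⁻⁹) = 6.001×10⁻¹⁹ J.
Energy delivered: (7.46 mW)(305 s) = 2.275 J.
Photons incident: 2.275 / 6.001×10⁻¹⁹ = 3.791×10¹⁸, i.e. 3.791×10¹⁸/6.022×10²³ = 6.295×10⁻⁶ mol.
Photons absorbed: 0.574 × 6.295×10⁻⁶ = 3.613×10⁻⁶ mol.
Φ = 2.49×10⁻⁶ mol / 3.613×10⁻⁶ mol photons = 0.69.

Φ = 0.69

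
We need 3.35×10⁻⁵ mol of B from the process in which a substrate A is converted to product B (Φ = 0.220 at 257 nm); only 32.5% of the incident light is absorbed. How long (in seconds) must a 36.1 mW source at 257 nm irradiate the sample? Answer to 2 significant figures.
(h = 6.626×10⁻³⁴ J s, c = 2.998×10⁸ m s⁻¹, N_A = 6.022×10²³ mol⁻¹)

t ≈ 6000 s

Photons that must be absorbed: 3.35×10⁻⁵ / 0.220 = 1.523×10⁻⁴ mol.
Incident photons needed: 1.523×10⁻⁴ / 0.325 = 4.686×10⁻⁴ mol.
Photon energy: hc/λ = 7.729×10⁻¹⁹ J; per mole, 4.654×10⁵ J mol⁻¹.
Energy required: 4.686×10⁻⁴ × 4.654×10⁵ = 218.1 J.
Time: 218.1 J / 0.0361 W = 6000 s.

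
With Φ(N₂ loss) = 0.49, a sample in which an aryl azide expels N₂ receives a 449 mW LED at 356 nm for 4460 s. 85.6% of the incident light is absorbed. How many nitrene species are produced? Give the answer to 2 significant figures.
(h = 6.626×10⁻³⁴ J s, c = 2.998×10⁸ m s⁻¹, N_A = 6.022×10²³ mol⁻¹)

1.5×10²¹ species

Photon energy at 356 nm: hc/λ = (6.626×10⁻³⁴)(2.998×10⁸)/(356×10⁻⁹) = 5.580×10⁻¹⁹ J.
Energy delivered: (449 mW)(4460 s) = 2003 J.
Photons incident: 2003 / 5.580×10⁻¹⁹ = 3.590×10²¹, i.e. 3.590×10²¹/6.022×10²³ = 0.005961 mol.
Photons absorbed: 0.856 × 0.005961 = 0.005103 mol.
Product: Φ × n_abs = 0.49 × 0.005103 = 0.002500 mol.
As a count: 0.002500 × 6.022×10²³ = 1.5×10²¹.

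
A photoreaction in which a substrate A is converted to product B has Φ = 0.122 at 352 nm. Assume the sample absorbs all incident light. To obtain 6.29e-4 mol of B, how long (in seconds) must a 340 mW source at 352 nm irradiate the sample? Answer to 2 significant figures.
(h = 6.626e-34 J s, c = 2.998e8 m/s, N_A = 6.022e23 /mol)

t ≈ 5200 s

Photons that must be absorbed: 6.29e-4 / 0.122 = 0.005156 mol.
Photon energy: hc/λ = 5.643e-19 J; per mole, 3.398e5 J mol⁻¹.
Energy required: 0.005156 × 3.398e5 = 1752 J.
Time: 1752 J / 0.34 W = 5200 s.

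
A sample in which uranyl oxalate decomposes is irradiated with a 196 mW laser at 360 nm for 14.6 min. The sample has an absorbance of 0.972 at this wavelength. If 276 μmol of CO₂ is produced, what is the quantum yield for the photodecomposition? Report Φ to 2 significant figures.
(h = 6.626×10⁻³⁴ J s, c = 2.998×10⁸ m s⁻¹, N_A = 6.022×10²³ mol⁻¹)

Product: 276 μmol = 2.76×10⁻⁴ mol.
Photon energy at 360 nm: hc/λ = (6.626×10⁻³⁴)(2.998×10⁸)/(360×10⁻⁹) = 5.518×10⁻¹⁹ J.
Energy delivered: (196 mW)(876 s) = 171.7 J.
Photons incident: 171.7 / 5.518×10⁻¹⁹ = 3.112×10²⁰, i.e. 3.112×10²⁰/6.022×10²³ = 5.168×10⁻⁴ mol.
Fraction absorbed: 1 − 10^(−0.972) = 0.8933.
Photons absorbed: 0.8933 × 5.168×10⁻⁴ = 4.617×10⁻⁴ mol.
Φ = 2.76×10⁻⁴ mol / 4.617×10⁻⁴ mol photons = 0.60.

Φ = 0.60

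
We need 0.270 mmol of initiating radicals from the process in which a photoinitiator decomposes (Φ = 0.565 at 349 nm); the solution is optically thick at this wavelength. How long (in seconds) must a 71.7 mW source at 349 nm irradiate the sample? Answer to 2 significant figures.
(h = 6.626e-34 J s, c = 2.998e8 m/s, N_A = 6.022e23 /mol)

Product: 0.270 mmol = 2.70e-4 mol.
Photons that must be absorbed: 2.70e-4 / 0.565 = 4.779e-4 mol.
Photon energy: hc/λ = 5.692e-19 J; per mole, 3.428e5 J mol⁻¹.
Energy required: 4.779e-4 × 3.428e5 = 163.8 J.
Time: 163.8 J / 0.0717 W = 2300 s.

t ≈ 2300 s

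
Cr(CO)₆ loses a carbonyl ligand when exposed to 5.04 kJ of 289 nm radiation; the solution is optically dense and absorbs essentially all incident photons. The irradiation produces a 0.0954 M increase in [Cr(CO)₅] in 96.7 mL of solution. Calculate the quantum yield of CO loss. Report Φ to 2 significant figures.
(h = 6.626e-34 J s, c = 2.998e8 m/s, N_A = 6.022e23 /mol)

Φ = 0.76

Product: (0.0954 M)(0.0967 L) = 0.009225 mol.
Photon energy at 289 nm: hc/λ = (6.626e-34)(2.998e8)/(289e-9) = 6.874e-19 J.
Incident energy: 5.04 kJ = 5040 J.
Photons incident: 5040 / 6.874e-19 = 7.332e21, i.e. 7.332e21/6.022e23 = 0.01218 mol.
Φ = 0.009225 mol / 0.01218 mol photons = 0.76.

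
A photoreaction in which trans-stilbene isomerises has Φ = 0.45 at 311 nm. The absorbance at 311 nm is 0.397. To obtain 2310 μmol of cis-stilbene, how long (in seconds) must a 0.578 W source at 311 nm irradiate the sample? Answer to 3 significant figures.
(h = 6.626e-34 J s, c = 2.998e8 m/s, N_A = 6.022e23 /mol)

Product: 2310 μmol = 0.00231 mol.
Photons that must be absorbed: 0.00231 / 0.45 = 0.005133 mol.
Fraction absorbed: 1 − 10^(−0.397) = 0.5991.
Incident photons needed: 0.005133 / 0.5991 = 0.008568 mol.
Photon energy: hc/λ = 6.387e-19 J; per mole, 3.846e5 J mol⁻¹.
Energy required: 0.008568 × 3.846e5 = 3295 J.
Time: 3295 J / 0.578 W = 5700 s.

t ≈ 5700 s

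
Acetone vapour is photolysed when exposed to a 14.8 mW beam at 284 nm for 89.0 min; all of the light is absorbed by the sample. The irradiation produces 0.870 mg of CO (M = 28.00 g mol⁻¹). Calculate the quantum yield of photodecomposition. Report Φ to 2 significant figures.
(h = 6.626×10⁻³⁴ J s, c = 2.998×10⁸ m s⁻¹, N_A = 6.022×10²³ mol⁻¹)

Φ = 0.17

Product: 0.870 mg / 28.00 g mol⁻¹ = 3.107×10⁻⁵ mol.
Photon energy at 284 nm: hc/λ = (6.626×10⁻³⁴)(2.998×10⁸)/(284×10⁻⁹) = 6.995×10⁻¹⁹ J.
Energy delivered: (14.8 mW)(5340 s) = 79.03 J.
Photons incident: 79.03 / 6.995×10⁻¹⁹ = 1.130×10²⁰, i.e. 1.130×10²⁰/6.022×10²³ = 1.876×10⁻⁴ mol.
Φ = 3.107×10⁻⁵ mol / 1.876×10⁻⁴ mol photons = 0.17.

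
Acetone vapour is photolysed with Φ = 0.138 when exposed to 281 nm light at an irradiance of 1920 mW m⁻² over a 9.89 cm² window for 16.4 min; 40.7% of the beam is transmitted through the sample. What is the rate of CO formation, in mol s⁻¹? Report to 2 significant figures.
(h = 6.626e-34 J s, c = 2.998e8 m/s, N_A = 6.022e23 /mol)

3.7e-10 mol s⁻¹

Photon energy at 281 nm: hc/λ = (6.626e-34)(2.998e8)/(281e-9) = 7.069e-19 J.
Energy delivered: (1920 mW m⁻²)(9.89e-4 m²)(984 s) = 1.868 J.
Photons incident: 1.868 / 7.069e-19 = 2.643e18, i.e. 2.643e18/6.022e23 = 4.389e-6 mol.
Fraction absorbed: 1 − 40.7/100 = 0.5930.
Photons absorbed: 0.5930 × 4.389e-6 = 2.603e-6 mol.
Product formed: 0.138 × 2.603e-6 = 3.592e-7 mol.
Rate: 3.592e-7 / 984 s = 3.7e-10 mol s⁻¹.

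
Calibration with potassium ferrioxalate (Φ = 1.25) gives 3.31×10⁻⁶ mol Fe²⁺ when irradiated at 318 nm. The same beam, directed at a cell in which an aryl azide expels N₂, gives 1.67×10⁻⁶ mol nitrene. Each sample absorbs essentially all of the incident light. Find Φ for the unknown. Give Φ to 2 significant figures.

Φ = 0.63

Photons absorbed by the actinometer: 3.31×10⁻⁶ / 1.25 = 2.648×10⁻⁶ mol.
Φ(unknown) = 1.67×10⁻⁶ / 2.648×10⁻⁶ = 0.63.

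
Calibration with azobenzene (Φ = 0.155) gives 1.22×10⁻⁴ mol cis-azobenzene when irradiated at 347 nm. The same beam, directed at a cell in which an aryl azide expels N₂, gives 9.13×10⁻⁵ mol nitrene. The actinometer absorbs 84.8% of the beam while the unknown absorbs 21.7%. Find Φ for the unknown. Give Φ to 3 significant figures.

Photons absorbed by the actinometer: 1.22×10⁻⁴ / 0.155 = 7.871×10⁻⁴ mol.
Incident flux: 7.871×10⁻⁴ / 0.848 = 9.282×10⁻⁴ einstein.
Absorbed by unknown: 0.217 × 9.282×10⁻⁴ = 2.014×10⁻⁴ mol.
Φ(unknown) = 9.13×10⁻⁵ / 2.014×10⁻⁴ = 0.453.

Φ = 0.453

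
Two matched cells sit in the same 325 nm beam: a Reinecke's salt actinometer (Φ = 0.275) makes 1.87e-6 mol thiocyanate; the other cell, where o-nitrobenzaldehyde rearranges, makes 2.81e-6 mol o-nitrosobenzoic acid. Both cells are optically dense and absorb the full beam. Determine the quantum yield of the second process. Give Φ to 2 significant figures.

Φ = 0.41

Photons absorbed by the actinometer: 1.87e-6 / 0.275 = 6.800e-6 mol.
Φ(unknown) = 2.81e-6 / 6.800e-6 = 0.41.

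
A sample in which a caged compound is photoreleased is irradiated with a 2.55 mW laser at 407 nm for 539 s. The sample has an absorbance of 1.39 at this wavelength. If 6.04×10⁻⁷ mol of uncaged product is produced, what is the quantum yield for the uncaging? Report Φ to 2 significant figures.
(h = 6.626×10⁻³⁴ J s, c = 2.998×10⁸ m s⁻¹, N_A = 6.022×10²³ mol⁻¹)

Φ = 0.13

Photon energy at 407 nm: hc/λ = (6.626×10⁻³⁴)(2.998×10⁸)/(407×10⁻⁹) = 4.881×10⁻¹⁹ J.
Energy delivered: (2.55 mW)(539 s) = 1.374 J.
Photons incident: 1.374 / 4.881×10⁻¹⁹ = 2.815×10¹⁸, i.e. 2.815×10¹⁸/6.022×10²³ = 4.675×10⁻⁶ mol.
Fraction absorbed: 1 − 10^(−1.39) = 0.9593.
Photons absorbed: 0.9593 × 4.675×10⁻⁶ = 4.485×10⁻⁶ mol.
Φ = 6.04×10⁻⁷ mol / 4.485×10⁻⁶ mol photons = 0.13.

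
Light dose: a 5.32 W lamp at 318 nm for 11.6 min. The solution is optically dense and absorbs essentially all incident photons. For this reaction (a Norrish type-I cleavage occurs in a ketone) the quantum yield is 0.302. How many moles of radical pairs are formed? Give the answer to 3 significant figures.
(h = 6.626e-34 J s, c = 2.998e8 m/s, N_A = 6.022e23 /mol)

Photon energy at 318 nm: hc/λ = (6.626e-34)(2.998e8)/(318e-9) = 6.247e-19 J.
Energy delivered: (5.32 W)(696 s) = 3703 J.
Photons incident: 3703 / 6.247e-19 = 5.928e21, i.e. 5.928e21/6.022e23 = 0.009844 mol.
Product: Φ × n_abs = 0.302 × 0.009844 = 0.002973 mol.

0.00297 mol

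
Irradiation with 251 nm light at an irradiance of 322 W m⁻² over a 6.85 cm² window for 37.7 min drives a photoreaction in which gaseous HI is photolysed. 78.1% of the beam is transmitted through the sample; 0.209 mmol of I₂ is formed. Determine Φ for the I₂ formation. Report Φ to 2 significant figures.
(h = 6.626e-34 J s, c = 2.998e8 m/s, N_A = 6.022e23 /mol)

Product: 0.209 mmol = 2.09e-4 mol.
Photon energy at 251 nm: hc/λ = (6.626e-34)(2.998e8)/(251e-9) = 7.914e-19 J.
Energy delivered: (322 W m⁻²)(6.85e-4 m²)(2262 s) = 498.9 J.
Photons incident: 498.9 / 7.914e-19 = 6.304e20, i.e. 6.304e20/6.022e23 = 0.001047 mol.
Fraction absorbed: 1 − 78.1/100 = 0.2190.
Photons absorbed: 0.2190 × 0.001047 = 2.293e-4 mol.
Φ = 2.09e-4 mol / 2.293e-4 mol photons = 0.91.

Φ = 0.91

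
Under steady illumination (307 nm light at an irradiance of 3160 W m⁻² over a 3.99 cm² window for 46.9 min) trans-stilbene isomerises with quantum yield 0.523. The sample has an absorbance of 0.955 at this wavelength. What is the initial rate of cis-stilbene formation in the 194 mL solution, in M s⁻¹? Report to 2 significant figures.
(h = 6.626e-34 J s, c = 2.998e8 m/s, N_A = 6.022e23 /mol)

7.8e-6 M s⁻¹

Photon energy at 307 nm: hc/λ = (6.626e-34)(2.998e8)/(307e-9) = 6.471e-19 J.
Energy delivered: (3160 W m⁻²)(3.99e-4 m²)(2814 s) = 3548 J.
Photons incident: 3548 / 6.471e-19 = 5.483e21, i.e. 5.483e21/6.022e23 = 0.009105 mol.
Fraction absorbed: 1 − 10^(−0.955) = 0.8891.
Photons absorbed: 0.8891 × 0.009105 = 0.008095 mol.
Product formed: 0.523 × 0.008095 = 0.004234 mol.
Rate: 0.004234 mol / (2814 s × 0.194 L) = 7.8e-6 M s⁻¹.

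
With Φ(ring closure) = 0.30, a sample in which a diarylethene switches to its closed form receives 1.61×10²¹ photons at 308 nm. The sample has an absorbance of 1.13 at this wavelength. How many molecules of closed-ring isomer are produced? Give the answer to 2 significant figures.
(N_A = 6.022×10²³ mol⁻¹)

Moles of photons: 1.61×10²¹ / 6.022×10²³ = 0.002674 mol.
Fraction absorbed: 1 − 10^(−1.13) = 0.9259.
Photons absorbed: 0.9259 × 0.002674 = 0.002476 mol.
Product: Φ × n_abs = 0.30 × 0.002476 = 7.428×10⁻⁴ mol.
As a count: 7.428×10⁻⁴ × 6.022×10²³ = 4.5×10²⁰.

4.5×10²⁰ molecules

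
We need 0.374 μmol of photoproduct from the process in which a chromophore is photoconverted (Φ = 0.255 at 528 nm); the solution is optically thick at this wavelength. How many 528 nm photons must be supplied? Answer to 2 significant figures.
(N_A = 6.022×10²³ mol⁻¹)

8.8×10¹⁷ photons

Product: 0.374 μmol = 3.74×10⁻⁷ mol.
Photons that must be absorbed: 3.74×10⁻⁷ / 0.255 = 1.467×10⁻⁶ mol.
Photon count: 1.467×10⁻⁶ × 6.022×10²³ = 8.8×10¹⁷.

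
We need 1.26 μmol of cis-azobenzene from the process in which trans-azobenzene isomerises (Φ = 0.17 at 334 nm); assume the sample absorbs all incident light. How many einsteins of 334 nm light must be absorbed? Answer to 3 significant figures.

7.41×10⁻⁶ einstein

Product: 1.26 μmol = 1.26×10⁻⁶ mol.
Photons that must be absorbed: 1.26×10⁻⁶ / 0.17 = 7.412×10⁻⁶ mol.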